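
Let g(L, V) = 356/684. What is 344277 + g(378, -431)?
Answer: 58871456/171 ≈ 3.4428e+5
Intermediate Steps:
g(L, V) = 89/171 (g(L, V) = 356*(1/684) = 89/171)
344277 + g(378, -431) = 344277 + 89/171 = 58871456/171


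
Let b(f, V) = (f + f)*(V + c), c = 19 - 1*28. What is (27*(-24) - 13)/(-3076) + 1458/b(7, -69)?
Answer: -313583/279916 ≈ -1.1203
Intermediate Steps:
c = -9 (c = 19 - 28 = -9)
b(f, V) = 2*f*(-9 + V) (b(f, V) = (f + f)*(V - 9) = (2*f)*(-9 + V) = 2*f*(-9 + V))
(27*(-24) - 13)/(-3076) + 1458/b(7, -69) = (27*(-24) - 13)/(-3076) + 1458/((2*7*(-9 - 69))) = (-648 - 13)*(-1/3076) + 1458/((2*7*(-78))) = -661*(-1/3076) + 1458/(-1092) = 661/3076 + 1458*(-1/1092) = 661/3076 - 243/182 = -313583/279916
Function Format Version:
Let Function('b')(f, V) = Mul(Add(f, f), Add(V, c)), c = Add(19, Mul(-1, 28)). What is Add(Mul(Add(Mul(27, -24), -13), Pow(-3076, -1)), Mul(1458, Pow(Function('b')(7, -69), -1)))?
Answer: Rational(-313583, 279916) ≈ -1.1203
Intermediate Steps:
c = -9 (c = Add(19, -28) = -9)
Function('b')(f, V) = Mul(2, f, Add(-9, V)) (Function('b')(f, V) = Mul(Add(f, f), Add(V, -9)) = Mul(Mul(2, f), Add(-9, V)) = Mul(2, f, Add(-9, V)))
Add(Mul(Add(Mul(27, -24), -13), Pow(-3076, -1)), Mul(1458, Pow(Function('b')(7, -69), -1))) = Add(Mul(Add(Mul(27, -24), -13), Pow(-3076, -1)), Mul(1458, Pow(Mul(2, 7, Add(-9, -69)), -1))) = Add(Mul(Add(-648, -13), Rational(-1, 3076)), Mul(1458, Pow(Mul(2, 7, -78), -1))) = Add(Mul(-661, Rational(-1, 3076)), Mul(1458, Pow(-1092, -1))) = Add(Rational(661, 3076), Mul(1458, Rational(-1, 1092))) = Add(Rational(661, 3076), Rational(-243, 182)) = Rational(-313583, 279916)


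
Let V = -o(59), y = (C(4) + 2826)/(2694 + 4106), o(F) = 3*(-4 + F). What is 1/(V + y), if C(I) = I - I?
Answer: -3400/559587 ≈ -0.0060759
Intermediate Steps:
C(I) = 0
o(F) = -12 + 3*F
y = 1413/3400 (y = (0 + 2826)/(2694 + 4106) = 2826/6800 = 2826*(1/6800) = 1413/3400 ≈ 0.41559)
V = -165 (V = -(-12 + 3*59) = -(-12 + 177) = -1*165 = -165)
1/(V + y) = 1/(-165 + 1413/3400) = 1/(-559587/3400) = -3400/559587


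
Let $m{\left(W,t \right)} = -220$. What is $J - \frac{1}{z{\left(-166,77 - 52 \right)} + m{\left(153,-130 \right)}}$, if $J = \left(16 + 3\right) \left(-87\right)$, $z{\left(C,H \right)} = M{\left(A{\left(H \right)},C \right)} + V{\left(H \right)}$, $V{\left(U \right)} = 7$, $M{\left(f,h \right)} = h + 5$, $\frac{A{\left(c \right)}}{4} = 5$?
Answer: $- \frac{618221}{374} \approx -1653.0$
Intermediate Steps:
$A{\left(c \right)} = 20$ ($A{\left(c \right)} = 4 \cdot 5 = 20$)
$M{\left(f,h \right)} = 5 + h$
$z{\left(C,H \right)} = 12 + C$ ($z{\left(C,H \right)} = \left(5 + C\right) + 7 = 12 + C$)
$J = -1653$ ($J = 19 \left(-87\right) = -1653$)
$J - \frac{1}{z{\left(-166,77 - 52 \right)} + m{\left(153,-130 \right)}} = -1653 - \frac{1}{\left(12 - 166\right) - 220} = -1653 - \frac{1}{-154 - 220} = -1653 - \frac{1}{-374} = -1653 - - \frac{1}{374} = -1653 + \frac{1}{374} = - \frac{618221}{374}$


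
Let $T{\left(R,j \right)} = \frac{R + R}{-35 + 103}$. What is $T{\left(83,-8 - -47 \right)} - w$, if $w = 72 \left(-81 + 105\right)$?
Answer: $- \frac{58669}{34} \approx -1725.6$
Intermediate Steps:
$T{\left(R,j \right)} = \frac{R}{34}$ ($T{\left(R,j \right)} = \frac{2 R}{68} = 2 R \frac{1}{68} = \frac{R}{34}$)
$w = 1728$ ($w = 72 \cdot 24 = 1728$)
$T{\left(83,-8 - -47 \right)} - w = \frac{1}{34} \cdot 83 - 1728 = \frac{83}{34} - 1728 = - \frac{58669}{34}$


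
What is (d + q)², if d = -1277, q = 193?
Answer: 1175056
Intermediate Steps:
(d + q)² = (-1277 + 193)² = (-1084)² = 1175056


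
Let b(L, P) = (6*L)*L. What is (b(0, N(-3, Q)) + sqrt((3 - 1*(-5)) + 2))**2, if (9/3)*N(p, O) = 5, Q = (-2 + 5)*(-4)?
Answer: 10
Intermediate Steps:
Q = -12 (Q = 3*(-4) = -12)
N(p, O) = 5/3 (N(p, O) = (1/3)*5 = 5/3)
b(L, P) = 6*L**2
(b(0, N(-3, Q)) + sqrt((3 - 1*(-5)) + 2))**2 = (6*0**2 + sqrt((3 - 1*(-5)) + 2))**2 = (6*0 + sqrt((3 + 5) + 2))**2 = (0 + sqrt(8 + 2))**2 = (0 + sqrt(10))**2 = (sqrt(10))**2 = 10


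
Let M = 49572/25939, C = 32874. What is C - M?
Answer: 852669114/25939 ≈ 32872.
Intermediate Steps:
M = 49572/25939 (M = 49572*(1/25939) = 49572/25939 ≈ 1.9111)
C - M = 32874 - 1*49572/25939 = 32874 - 49572/25939 = 852669114/25939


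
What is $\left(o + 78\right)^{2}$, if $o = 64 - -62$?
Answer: $41616$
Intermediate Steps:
$o = 126$ ($o = 64 + 62 = 126$)
$\left(o + 78\right)^{2} = \left(126 + 78\right)^{2} = 204^{2} = 41616$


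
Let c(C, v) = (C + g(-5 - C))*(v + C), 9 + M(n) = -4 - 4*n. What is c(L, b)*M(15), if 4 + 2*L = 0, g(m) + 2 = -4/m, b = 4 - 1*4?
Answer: -1168/3 ≈ -389.33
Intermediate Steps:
M(n) = -13 - 4*n (M(n) = -9 + (-4 - 4*n) = -13 - 4*n)
b = 0 (b = 4 - 4 = 0)
g(m) = -2 - 4/m
L = -2 (L = -2 + (½)*0 = -2 + 0 = -2)
c(C, v) = (C + v)*(-2 + C - 4/(-5 - C)) (c(C, v) = (C + (-2 - 4/(-5 - C)))*(v + C) = (-2 + C - 4/(-5 - C))*(C + v) = (C + v)*(-2 + C - 4/(-5 - C)))
c(L, b)*M(15) = ((-2*(-2)*(3 - 2) - 2*0*(3 - 2) - 2*(5 - 2)*(-2 + 0))/(5 - 2))*(-13 - 4*15) = ((-2*(-2)*1 - 2*0*1 - 2*3*(-2))/3)*(-13 - 60) = ((4 + 0 + 12)/3)*(-73) = ((⅓)*16)*(-73) = (16/3)*(-73) = -1168/3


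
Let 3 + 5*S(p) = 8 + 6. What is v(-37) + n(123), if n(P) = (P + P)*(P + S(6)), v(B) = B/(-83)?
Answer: 12781853/415 ≈ 30800.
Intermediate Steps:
S(p) = 11/5 (S(p) = -3/5 + (8 + 6)/5 = -3/5 + (1/5)*14 = -3/5 + 14/5 = 11/5)
v(B) = -B/83 (v(B) = B*(-1/83) = -B/83)
n(P) = 2*P*(11/5 + P) (n(P) = (P + P)*(P + 11/5) = (2*P)*(11/5 + P) = 2*P*(11/5 + P))
v(-37) + n(123) = -1/83*(-37) + (2/5)*123*(11 + 5*123) = 37/83 + (2/5)*123*(11 + 615) = 37/83 + (2/5)*123*626 = 37/83 + 153996/5 = 12781853/415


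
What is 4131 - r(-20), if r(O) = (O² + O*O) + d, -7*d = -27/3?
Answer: 23308/7 ≈ 3329.7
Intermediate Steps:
d = 9/7 (d = -(-27)/(7*3) = -⅐*(-9) = 9/7 ≈ 1.2857)
r(O) = 9/7 + 2*O² (r(O) = (O² + O*O) + 9/7 = (O² + O²) + 9/7 = 2*O² + 9/7 = 9/7 + 2*O²)
4131 - r(-20) = 4131 - (9/7 + 2*(-20)²) = 4131 - (9/7 + 2*400) = 4131 - (9/7 + 800) = 4131 - 1*5609/7 = 4131 - 5609/7 = 23308/7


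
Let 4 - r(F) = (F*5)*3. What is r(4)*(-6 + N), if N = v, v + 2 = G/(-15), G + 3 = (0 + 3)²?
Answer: 2352/5 ≈ 470.40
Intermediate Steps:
r(F) = 4 - 15*F (r(F) = 4 - F*5*3 = 4 - 5*F*3 = 4 - 15*F)
G = 6 (G = -3 + (0 + 3)² = -3 + 3² = -3 + 9 = 6)
v = -12/5 (v = -2 + 6/(-15) = -2 + 6*(-1/15) = -2 - ⅖ = -12/5 ≈ -2.4000)
N = -12/5 ≈ -2.4000
r(4)*(-6 + N) = (4 - 15*4)*(-6 - 12/5) = (4 - 60)*(-42/5) = -56*(-42/5) = 2352/5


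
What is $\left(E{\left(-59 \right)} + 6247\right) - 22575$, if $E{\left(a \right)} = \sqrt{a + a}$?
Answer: $-16328 + i \sqrt{118} \approx -16328.0 + 10.863 i$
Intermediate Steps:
$E{\left(a \right)} = \sqrt{2} \sqrt{a}$ ($E{\left(a \right)} = \sqrt{2 a} = \sqrt{2} \sqrt{a}$)
$\left(E{\left(-59 \right)} + 6247\right) - 22575 = \left(\sqrt{2} \sqrt{-59} + 6247\right) - 22575 = \left(\sqrt{2} i \sqrt{59} + 6247\right) - 22575 = \left(i \sqrt{118} + 6247\right) - 22575 = \left(6247 + i \sqrt{118}\right) - 22575 = -16328 + i \sqrt{118}$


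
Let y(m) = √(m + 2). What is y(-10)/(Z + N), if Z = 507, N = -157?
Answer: I*√2/175 ≈ 0.0080812*I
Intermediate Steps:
y(m) = √(2 + m)
y(-10)/(Z + N) = √(2 - 10)/(507 - 157) = √(-8)/350 = (2*I*√2)/350 = I*√2/175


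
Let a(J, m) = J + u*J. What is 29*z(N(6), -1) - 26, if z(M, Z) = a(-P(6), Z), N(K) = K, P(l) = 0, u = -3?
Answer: -26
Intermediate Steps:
a(J, m) = -2*J (a(J, m) = J - 3*J = -2*J)
z(M, Z) = 0 (z(M, Z) = -(-2)*0 = -2*0 = 0)
29*z(N(6), -1) - 26 = 29*0 - 26 = 0 - 26 = -26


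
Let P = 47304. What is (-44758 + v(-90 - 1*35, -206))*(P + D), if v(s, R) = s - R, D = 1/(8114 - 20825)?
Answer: -26863437625811/12711 ≈ -2.1134e+9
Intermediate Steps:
D = -1/12711 (D = 1/(-12711) = -1/12711 ≈ -7.8672e-5)
(-44758 + v(-90 - 1*35, -206))*(P + D) = (-44758 + ((-90 - 1*35) - 1*(-206)))*(47304 - 1/12711) = (-44758 + ((-90 - 35) + 206))*(601281143/12711) = (-44758 + (-125 + 206))*(601281143/12711) = (-44758 + 81)*(601281143/12711) = -44677*601281143/12711 = -26863437625811/12711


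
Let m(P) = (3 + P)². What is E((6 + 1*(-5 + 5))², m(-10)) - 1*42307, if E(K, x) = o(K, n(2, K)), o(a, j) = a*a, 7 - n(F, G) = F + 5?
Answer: -41011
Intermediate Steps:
n(F, G) = 2 - F (n(F, G) = 7 - (F + 5) = 7 - (5 + F) = 7 + (-5 - F) = 2 - F)
o(a, j) = a²
E(K, x) = K²
E((6 + 1*(-5 + 5))², m(-10)) - 1*42307 = ((6 + 1*(-5 + 5))²)² - 1*42307 = ((6 + 1*0)²)² - 42307 = ((6 + 0)²)² - 42307 = (6²)² - 42307 = 36² - 42307 = 1296 - 42307 = -41011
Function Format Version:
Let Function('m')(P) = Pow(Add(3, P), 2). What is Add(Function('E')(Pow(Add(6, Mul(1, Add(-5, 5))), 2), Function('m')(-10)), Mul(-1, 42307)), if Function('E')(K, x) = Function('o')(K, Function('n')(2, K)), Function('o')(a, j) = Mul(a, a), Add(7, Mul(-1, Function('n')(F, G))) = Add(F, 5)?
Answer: -41011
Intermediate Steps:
Function('n')(F, G) = Add(2, Mul(-1, F)) (Function('n')(F, G) = Add(7, Mul(-1, Add(F, 5))) = Add(7, Mul(-1, Add(5, F))) = Add(7, Add(-5, Mul(-1, F))) = Add(2, Mul(-1, F)))
Function('o')(a, j) = Pow(a, 2)
Function('E')(K, x) = Pow(K, 2)
Add(Function('E')(Pow(Add(6, Mul(1, Add(-5, 5))), 2), Function('m')(-10)), Mul(-1, 42307)) = Add(Pow(Pow(Add(6, Mul(1, Add(-5, 5))), 2), 2), Mul(-1, 42307)) = Add(Pow(Pow(Add(6, Mul(1, 0)), 2), 2), -42307) = Add(Pow(Pow(Add(6, 0), 2), 2), -42307) = Add(Pow(Pow(6, 2), 2), -42307) = Add(Pow(36, 2), -42307) = Add(1296, -42307) = -41011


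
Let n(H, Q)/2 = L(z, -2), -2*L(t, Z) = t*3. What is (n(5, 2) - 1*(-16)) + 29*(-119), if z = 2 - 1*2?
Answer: -3435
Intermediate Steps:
z = 0 (z = 2 - 2 = 0)
L(t, Z) = -3*t/2 (L(t, Z) = -t*3/2 = -3*t/2)
n(H, Q) = 0 (n(H, Q) = 2*(-3/2*0) = 2*0 = 0)
(n(5, 2) - 1*(-16)) + 29*(-119) = (0 - 1*(-16)) + 29*(-119) = (0 + 16) - 3451 = 16 - 3451 = -3435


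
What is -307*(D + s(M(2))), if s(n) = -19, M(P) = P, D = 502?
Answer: -148281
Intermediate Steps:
-307*(D + s(M(2))) = -307*(502 - 19) = -307*483 = -148281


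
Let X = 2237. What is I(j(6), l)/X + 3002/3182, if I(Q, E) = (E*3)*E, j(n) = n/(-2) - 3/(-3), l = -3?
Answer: 3400694/3559067 ≈ 0.95550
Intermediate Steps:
j(n) = 1 - n/2 (j(n) = n*(-½) - 3*(-⅓) = -n/2 + 1 = 1 - n/2)
I(Q, E) = 3*E² (I(Q, E) = (3*E)*E = 3*E²)
I(j(6), l)/X + 3002/3182 = (3*(-3)²)/2237 + 3002/3182 = (3*9)*(1/2237) + 3002*(1/3182) = 27*(1/2237) + 1501/1591 = 27/2237 + 1501/1591 = 3400694/3559067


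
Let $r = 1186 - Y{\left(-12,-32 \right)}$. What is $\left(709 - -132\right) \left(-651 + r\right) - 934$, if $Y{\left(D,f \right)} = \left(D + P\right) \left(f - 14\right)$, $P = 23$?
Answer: $874547$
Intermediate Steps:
$Y{\left(D,f \right)} = \left(-14 + f\right) \left(23 + D\right)$ ($Y{\left(D,f \right)} = \left(D + 23\right) \left(f - 14\right) = \left(23 + D\right) \left(-14 + f\right) = \left(-14 + f\right) \left(23 + D\right)$)
$r = 1692$ ($r = 1186 - \left(-322 - -168 + 23 \left(-32\right) - -384\right) = 1186 - \left(-322 + 168 - 736 + 384\right) = 1186 - -506 = 1186 + 506 = 1692$)
$\left(709 - -132\right) \left(-651 + r\right) - 934 = \left(709 - -132\right) \left(-651 + 1692\right) - 934 = \left(709 + 132\right) 1041 - 934 = 841 \cdot 1041 - 934 = 875481 - 934 = 874547$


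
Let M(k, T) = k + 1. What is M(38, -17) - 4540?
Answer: -4501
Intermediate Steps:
M(k, T) = 1 + k
M(38, -17) - 4540 = (1 + 38) - 4540 = 39 - 4540 = -4501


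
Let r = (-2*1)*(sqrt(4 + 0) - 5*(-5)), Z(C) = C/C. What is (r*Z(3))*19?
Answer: -1026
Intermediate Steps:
Z(C) = 1
r = -54 (r = -2*(sqrt(4) + 25) = -2*(2 + 25) = -2*27 = -54)
(r*Z(3))*19 = -54*1*19 = -54*19 = -1026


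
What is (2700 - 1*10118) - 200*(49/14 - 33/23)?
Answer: -180114/23 ≈ -7831.0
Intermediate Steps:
(2700 - 1*10118) - 200*(49/14 - 33/23) = (2700 - 10118) - 200*(49*(1/14) - 33*1/23) = -7418 - 200*(7/2 - 33/23) = -7418 - 200*95/46 = -7418 - 1*9500/23 = -7418 - 9500/23 = -180114/23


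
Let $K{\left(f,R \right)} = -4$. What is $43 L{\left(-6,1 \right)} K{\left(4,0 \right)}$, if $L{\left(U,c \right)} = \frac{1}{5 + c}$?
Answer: $- \frac{86}{3} \approx -28.667$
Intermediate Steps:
$43 L{\left(-6,1 \right)} K{\left(4,0 \right)} = \frac{43}{5 + 1} \left(-4\right) = \frac{43}{6} \left(-4\right) = - \frac{86}{3}$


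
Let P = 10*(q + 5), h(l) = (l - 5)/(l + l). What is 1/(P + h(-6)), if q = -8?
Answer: -12/349 ≈ -0.034384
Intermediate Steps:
h(l) = (-5 + l)/(2*l) (h(l) = (-5 + l)/((2*l)) = (-5 + l)*(1/(2*l)) = (-5 + l)/(2*l))
P = -30 (P = 10*(-8 + 5) = 10*(-3) = -30)
1/(P + h(-6)) = 1/(-30 + (½)*(-5 - 6)/(-6)) = 1/(-30 + (½)*(-⅙)*(-11)) = 1/(-30 + 11/12) = 1/(-349/12) = -12/349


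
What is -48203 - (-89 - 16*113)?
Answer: -46306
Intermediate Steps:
-48203 - (-89 - 16*113) = -48203 - (-89 - 1808) = -48203 - 1*(-1897) = -48203 + 1897 = -46306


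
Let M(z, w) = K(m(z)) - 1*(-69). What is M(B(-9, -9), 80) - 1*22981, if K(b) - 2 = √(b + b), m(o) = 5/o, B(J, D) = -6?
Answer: -22910 + I*√15/3 ≈ -22910.0 + 1.291*I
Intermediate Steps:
K(b) = 2 + √2*√b (K(b) = 2 + √(b + b) = 2 + √(2*b) = 2 + √2*√b)
M(z, w) = 71 + √10*√(1/z) (M(z, w) = (2 + √2*√(5/z)) - 1*(-69) = (2 + √2*(√5*√(1/z))) + 69 = (2 + √10*√(1/z)) + 69 = 71 + √10*√(1/z))
M(B(-9, -9), 80) - 1*22981 = (71 + √10*√(1/(-6))) - 1*22981 = (71 + √10*√(-⅙)) - 22981 = (71 + √10*(I*√6/6)) - 22981 = (71 + I*√15/3) - 22981 = -22910 + I*√15/3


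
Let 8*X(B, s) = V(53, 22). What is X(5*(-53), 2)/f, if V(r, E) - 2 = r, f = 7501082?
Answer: 55/60008656 ≈ 9.1653e-7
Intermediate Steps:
V(r, E) = 2 + r
X(B, s) = 55/8 (X(B, s) = (2 + 53)/8 = (⅛)*55 = 55/8)
X(5*(-53), 2)/f = (55/8)/7501082 = (55/8)*(1/7501082) = 55/60008656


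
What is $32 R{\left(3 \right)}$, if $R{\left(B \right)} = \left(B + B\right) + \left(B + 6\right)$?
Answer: $480$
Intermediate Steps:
$R{\left(B \right)} = 6 + 3 B$ ($R{\left(B \right)} = 2 B + \left(6 + B\right) = 6 + 3 B$)
$32 R{\left(3 \right)} = 32 \left(6 + 3 \cdot 3\right) = 32 \left(6 + 9\right) = 32 \cdot 15 = 480$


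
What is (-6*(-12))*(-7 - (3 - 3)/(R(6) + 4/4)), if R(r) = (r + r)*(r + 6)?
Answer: -504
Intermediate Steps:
R(r) = 2*r*(6 + r) (R(r) = (2*r)*(6 + r) = 2*r*(6 + r))
(-6*(-12))*(-7 - (3 - 3)/(R(6) + 4/4)) = (-6*(-12))*(-7 - (3 - 3)/(2*6*(6 + 6) + 4/4)) = 72*(-7 - 0/(2*6*12 + 4*(¼))) = 72*(-7 - 0/(144 + 1)) = 72*(-7 - 0/145) = 72*(-7 - 1*0) = 72*(-7 + 0) = 72*(-7) = -504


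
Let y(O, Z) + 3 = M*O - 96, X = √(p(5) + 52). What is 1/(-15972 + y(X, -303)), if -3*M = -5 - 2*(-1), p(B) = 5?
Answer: -5357/86092328 - √57/258276984 ≈ -6.2253e-5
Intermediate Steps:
M = 1 (M = -(-5 - 2*(-1))/3 = -(-5 + 2)/3 = -⅓*(-3) = 1)
X = √57 (X = √(5 + 52) = √57 ≈ 7.5498)
y(O, Z) = -99 + O (y(O, Z) = -3 + (1*O - 96) = -3 + (O - 96) = -3 + (-96 + O) = -99 + O)
1/(-15972 + y(X, -303)) = 1/(-15972 + (-99 + √57)) = 1/(-16071 + √57)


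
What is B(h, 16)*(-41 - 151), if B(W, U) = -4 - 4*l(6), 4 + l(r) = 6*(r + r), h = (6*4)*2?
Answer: 52992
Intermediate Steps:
h = 48 (h = 24*2 = 48)
l(r) = -4 + 12*r (l(r) = -4 + 6*(r + r) = -4 + 6*(2*r) = -4 + 12*r)
B(W, U) = -276 (B(W, U) = -4 - 4*(-4 + 12*6) = -4 - 4*(-4 + 72) = -4 - 4*68 = -4 - 272 = -276)
B(h, 16)*(-41 - 151) = -276*(-41 - 151) = -276*(-192) = 52992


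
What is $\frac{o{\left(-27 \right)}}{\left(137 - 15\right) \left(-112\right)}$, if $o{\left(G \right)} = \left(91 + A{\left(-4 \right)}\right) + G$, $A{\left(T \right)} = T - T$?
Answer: $- \frac{2}{427} \approx -0.0046838$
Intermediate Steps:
$A{\left(T \right)} = 0$
$o{\left(G \right)} = 91 + G$ ($o{\left(G \right)} = \left(91 + 0\right) + G = 91 + G$)
$\frac{o{\left(-27 \right)}}{\left(137 - 15\right) \left(-112\right)} = \frac{91 - 27}{\left(137 - 15\right) \left(-112\right)} = \frac{64}{122 \left(-112\right)} = \frac{64}{-13664} = 64 \left(- \frac{1}{13664}\right) = - \frac{2}{427}$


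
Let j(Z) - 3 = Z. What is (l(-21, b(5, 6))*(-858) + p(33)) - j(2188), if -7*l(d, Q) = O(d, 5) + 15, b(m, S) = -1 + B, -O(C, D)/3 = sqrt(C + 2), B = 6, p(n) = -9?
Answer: -2530/7 - 2574*I*sqrt(19)/7 ≈ -361.43 - 1602.8*I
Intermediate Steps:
O(C, D) = -3*sqrt(2 + C) (O(C, D) = -3*sqrt(C + 2) = -3*sqrt(2 + C))
j(Z) = 3 + Z
b(m, S) = 5 (b(m, S) = -1 + 6 = 5)
l(d, Q) = -15/7 + 3*sqrt(2 + d)/7 (l(d, Q) = -(-3*sqrt(2 + d) + 15)/7 = -(15 - 3*sqrt(2 + d))/7 = -15/7 + 3*sqrt(2 + d)/7)
(l(-21, b(5, 6))*(-858) + p(33)) - j(2188) = ((-15/7 + 3*sqrt(2 - 21)/7)*(-858) - 9) - (3 + 2188) = ((-15/7 + 3*sqrt(-19)/7)*(-858) - 9) - 1*2191 = ((-15/7 + 3*(I*sqrt(19))/7)*(-858) - 9) - 2191 = ((-15/7 + 3*I*sqrt(19)/7)*(-858) - 9) - 2191 = ((12870/7 - 2574*I*sqrt(19)/7) - 9) - 2191 = (12807/7 - 2574*I*sqrt(19)/7) - 2191 = -2530/7 - 2574*I*sqrt(19)/7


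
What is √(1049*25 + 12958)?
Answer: √39183 ≈ 197.95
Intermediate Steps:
√(1049*25 + 12958) = √(26225 + 12958) = √39183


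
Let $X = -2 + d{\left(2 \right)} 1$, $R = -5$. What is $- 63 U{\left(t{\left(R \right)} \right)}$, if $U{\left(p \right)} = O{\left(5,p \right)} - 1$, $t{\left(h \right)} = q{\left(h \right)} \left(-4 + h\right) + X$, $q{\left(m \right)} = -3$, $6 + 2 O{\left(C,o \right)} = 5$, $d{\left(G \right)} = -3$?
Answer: $\frac{189}{2} \approx 94.5$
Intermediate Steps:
$O{\left(C,o \right)} = - \frac{1}{2}$ ($O{\left(C,o \right)} = -3 + \frac{1}{2} \cdot 5 = -3 + \frac{5}{2} = - \frac{1}{2}$)
$X = -5$ ($X = -2 - 3 = -5$)
$t{\left(h \right)} = 7 - 3 h$ ($t{\left(h \right)} = - 3 \left(-4 + h\right) - 5 = \left(12 - 3 h\right) - 5 = 7 - 3 h$)
$U{\left(p \right)} = - \frac{3}{2}$ ($U{\left(p \right)} = - \frac{1}{2} - 1 = - \frac{3}{2}$)
$- 63 U{\left(t{\left(R \right)} \right)} = \left(-63\right) \left(- \frac{3}{2}\right) = \frac{189}{2}$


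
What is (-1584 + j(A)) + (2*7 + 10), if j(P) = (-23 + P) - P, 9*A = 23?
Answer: -1583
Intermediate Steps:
A = 23/9 (A = (⅑)*23 = 23/9 ≈ 2.5556)
j(P) = -23
(-1584 + j(A)) + (2*7 + 10) = (-1584 - 23) + (2*7 + 10) = -1607 + (14 + 10) = -1607 + 24 = -1583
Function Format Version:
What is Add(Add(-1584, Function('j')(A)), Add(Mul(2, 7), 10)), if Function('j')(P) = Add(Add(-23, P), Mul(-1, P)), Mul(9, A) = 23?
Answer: -1583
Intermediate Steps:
A = Rational(23, 9) (A = Mul(Rational(1, 9), 23) = Rational(23, 9) ≈ 2.5556)
Function('j')(P) = -23
Add(Add(-1584, Function('j')(A)), Add(Mul(2, 7), 10)) = Add(Add(-1584, -23), Add(Mul(2, 7), 10)) = Add(-1607, Add(14, 10)) = Add(-1607, 24) = -1583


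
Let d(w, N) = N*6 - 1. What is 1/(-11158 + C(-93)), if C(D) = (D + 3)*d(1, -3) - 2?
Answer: -1/9450 ≈ -0.00010582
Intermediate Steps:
d(w, N) = -1 + 6*N (d(w, N) = 6*N - 1 = -1 + 6*N)
C(D) = -59 - 19*D (C(D) = (D + 3)*(-1 + 6*(-3)) - 2 = (3 + D)*(-1 - 18) - 2 = (3 + D)*(-19) - 2 = (-57 - 19*D) - 2 = -59 - 19*D)
1/(-11158 + C(-93)) = 1/(-11158 + (-59 - 19*(-93))) = 1/(-11158 + (-59 + 1767)) = 1/(-11158 + 1708) = 1/(-9450) = -1/9450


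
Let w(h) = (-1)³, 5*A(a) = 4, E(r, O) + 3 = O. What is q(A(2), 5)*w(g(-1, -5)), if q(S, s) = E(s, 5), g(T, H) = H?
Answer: -2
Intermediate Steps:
E(r, O) = -3 + O
A(a) = ⅘ (A(a) = (⅕)*4 = ⅘)
q(S, s) = 2 (q(S, s) = -3 + 5 = 2)
w(h) = -1
q(A(2), 5)*w(g(-1, -5)) = 2*(-1) = -2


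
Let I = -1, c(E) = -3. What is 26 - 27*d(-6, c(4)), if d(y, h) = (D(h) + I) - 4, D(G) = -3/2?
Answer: 403/2 ≈ 201.50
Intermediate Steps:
D(G) = -3/2 (D(G) = -3*½ = -3/2)
d(y, h) = -13/2 (d(y, h) = (-3/2 - 1) - 4 = -5/2 - 4 = -13/2)
26 - 27*d(-6, c(4)) = 26 - 27*(-13/2) = 26 + 351/2 = 403/2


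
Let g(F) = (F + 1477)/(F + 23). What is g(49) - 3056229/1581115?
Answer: 1096366501/56920140 ≈ 19.261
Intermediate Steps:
g(F) = (1477 + F)/(23 + F)
g(49) - 3056229/1581115 = (1477 + 49)/(23 + 49) - 3056229/1581115 = 1526/72 - 3056229/1581115 = (1/72)*1526 - 1*3056229/1581115 = 763/36 - 3056229/1581115 = 1096366501/56920140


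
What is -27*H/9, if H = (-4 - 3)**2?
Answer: -147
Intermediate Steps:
H = 49 (H = (-7)**2 = 49)
-27*H/9 = -1323/9 = -27*49/9 = -147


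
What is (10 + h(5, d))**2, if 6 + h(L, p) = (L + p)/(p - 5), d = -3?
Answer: 225/16 ≈ 14.063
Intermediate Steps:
h(L, p) = -6 + (L + p)/(-5 + p) (h(L, p) = -6 + (L + p)/(p - 5) = -6 + (L + p)/(-5 + p))
(10 + h(5, d))**2 = (10 + (30 + 5 - 5*(-3))/(-5 - 3))**2 = (10 + (30 + 5 + 15)/(-8))**2 = (10 - 1/8*50)**2 = (10 - 25/4)**2 = (15/4)**2 = 225/16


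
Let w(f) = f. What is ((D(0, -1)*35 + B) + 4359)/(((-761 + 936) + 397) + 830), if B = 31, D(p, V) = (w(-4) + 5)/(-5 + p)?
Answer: 4383/1402 ≈ 3.1262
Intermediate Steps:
D(p, V) = 1/(-5 + p) (D(p, V) = (-4 + 5)/(-5 + p) = 1/(-5 + p))
((D(0, -1)*35 + B) + 4359)/(((-761 + 936) + 397) + 830) = ((35/(-5 + 0) + 31) + 4359)/(((-761 + 936) + 397) + 830) = ((35/(-5) + 31) + 4359)/((175 + 397) + 830) = ((-1/5*35 + 31) + 4359)/(572 + 830) = ((-7 + 31) + 4359)/1402 = (24 + 4359)*(1/1402) = 4383*(1/1402) = 4383/1402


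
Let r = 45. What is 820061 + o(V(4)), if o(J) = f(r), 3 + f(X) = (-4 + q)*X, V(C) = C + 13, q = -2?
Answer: 819788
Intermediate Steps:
V(C) = 13 + C
f(X) = -3 - 6*X (f(X) = -3 + (-4 - 2)*X = -3 - 6*X)
o(J) = -273 (o(J) = -3 - 6*45 = -3 - 270 = -273)
820061 + o(V(4)) = 820061 - 273 = 819788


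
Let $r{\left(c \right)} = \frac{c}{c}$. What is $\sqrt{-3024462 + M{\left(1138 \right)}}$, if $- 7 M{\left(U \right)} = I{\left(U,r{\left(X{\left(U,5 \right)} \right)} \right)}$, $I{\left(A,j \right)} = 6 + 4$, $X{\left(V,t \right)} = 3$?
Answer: $\frac{2 i \sqrt{37049677}}{7} \approx 1739.1 i$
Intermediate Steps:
$r{\left(c \right)} = 1$
$I{\left(A,j \right)} = 10$
$M{\left(U \right)} = - \frac{10}{7}$ ($M{\left(U \right)} = \left(- \frac{1}{7}\right) 10 = - \frac{10}{7}$)
$\sqrt{-3024462 + M{\left(1138 \right)}} = \sqrt{-3024462 - \frac{10}{7}} = \sqrt{- \frac{21171244}{7}} = \frac{2 i \sqrt{37049677}}{7}$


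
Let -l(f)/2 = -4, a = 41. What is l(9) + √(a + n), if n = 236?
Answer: 8 + √277 ≈ 24.643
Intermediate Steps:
l(f) = 8 (l(f) = -2*(-4) = 8)
l(9) + √(a + n) = 8 + √(41 + 236) = 8 + √277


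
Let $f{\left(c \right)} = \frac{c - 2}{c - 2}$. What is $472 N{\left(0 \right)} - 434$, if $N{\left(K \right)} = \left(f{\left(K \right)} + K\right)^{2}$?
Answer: $38$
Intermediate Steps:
$f{\left(c \right)} = 1$ ($f{\left(c \right)} = \frac{-2 + c}{-2 + c} = 1$)
$N{\left(K \right)} = \left(1 + K\right)^{2}$
$472 N{\left(0 \right)} - 434 = 472 \left(1 + 0\right)^{2} - 434 = 472 \cdot 1^{2} - 434 = 472 \cdot 1 - 434 = 472 - 434 = 38$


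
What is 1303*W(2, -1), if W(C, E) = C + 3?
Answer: 6515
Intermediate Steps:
W(C, E) = 3 + C
1303*W(2, -1) = 1303*(3 + 2) = 1303*5 = 6515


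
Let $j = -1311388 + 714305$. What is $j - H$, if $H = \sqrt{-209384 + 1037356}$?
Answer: $-597083 - 2 \sqrt{206993} \approx -5.9799 \cdot 10^{5}$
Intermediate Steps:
$j = -597083$
$H = 2 \sqrt{206993}$ ($H = \sqrt{827972} = 2 \sqrt{206993} \approx 909.93$)
$j - H = -597083 - 2 \sqrt{206993}$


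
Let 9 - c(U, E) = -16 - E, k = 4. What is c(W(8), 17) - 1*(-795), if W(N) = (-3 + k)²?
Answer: 837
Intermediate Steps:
W(N) = 1 (W(N) = (-3 + 4)² = 1² = 1)
c(U, E) = 25 + E (c(U, E) = 9 - (-16 - E) = 9 + (16 + E) = 25 + E)
c(W(8), 17) - 1*(-795) = (25 + 17) - 1*(-795) = 42 + 795 = 837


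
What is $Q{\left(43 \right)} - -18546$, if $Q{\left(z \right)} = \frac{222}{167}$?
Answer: $\frac{3097404}{167} \approx 18547.0$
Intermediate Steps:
$Q{\left(z \right)} = \frac{222}{167}$ ($Q{\left(z \right)} = 222 \cdot \frac{1}{167} = \frac{222}{167}$)
$Q{\left(43 \right)} - -18546 = \frac{222}{167} - -18546 = \frac{222}{167} + 18546 = \frac{3097404}{167}$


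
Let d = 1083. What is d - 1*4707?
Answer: -3624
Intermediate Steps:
d - 1*4707 = 1083 - 1*4707 = 1083 - 4707 = -3624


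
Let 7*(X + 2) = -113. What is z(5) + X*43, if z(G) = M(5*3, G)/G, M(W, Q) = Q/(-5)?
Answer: -27312/35 ≈ -780.34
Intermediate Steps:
X = -127/7 (X = -2 + (1/7)*(-113) = -2 - 113/7 = -127/7 ≈ -18.143)
M(W, Q) = -Q/5 (M(W, Q) = Q*(-1/5) = -Q/5)
z(G) = -1/5 (z(G) = (-G/5)/G = -1/5)
z(5) + X*43 = -1/5 - 127/7*43 = -1/5 - 5461/7 = -27312/35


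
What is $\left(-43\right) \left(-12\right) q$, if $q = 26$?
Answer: $13416$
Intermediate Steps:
$\left(-43\right) \left(-12\right) q = \left(-43\right) \left(-12\right) 26 = 516 \cdot 26 = 13416$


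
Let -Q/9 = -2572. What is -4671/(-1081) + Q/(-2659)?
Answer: -12602799/2874379 ≈ -4.3845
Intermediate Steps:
Q = 23148 (Q = -9*(-2572) = 23148)
-4671/(-1081) + Q/(-2659) = -4671/(-1081) + 23148/(-2659) = -4671*(-1/1081) + 23148*(-1/2659) = 4671/1081 - 23148/2659 = -12602799/2874379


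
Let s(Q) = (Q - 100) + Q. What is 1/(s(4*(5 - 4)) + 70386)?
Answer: 1/70294 ≈ 1.4226e-5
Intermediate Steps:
s(Q) = -100 + 2*Q (s(Q) = (-100 + Q) + Q = -100 + 2*Q)
1/(s(4*(5 - 4)) + 70386) = 1/((-100 + 2*(4*(5 - 4))) + 70386) = 1/((-100 + 2*(4*1)) + 70386) = 1/((-100 + 2*4) + 70386) = 1/((-100 + 8) + 70386) = 1/(-92 + 70386) = 1/70294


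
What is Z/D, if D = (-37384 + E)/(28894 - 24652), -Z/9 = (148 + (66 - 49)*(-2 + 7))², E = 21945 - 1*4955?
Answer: 115146969/1133 ≈ 1.0163e+5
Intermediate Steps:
E = 16990 (E = 21945 - 4955 = 16990)
Z = -488601 (Z = -9*(148 + (66 - 49)*(-2 + 7))² = -9*(148 + 17*5)² = -9*(148 + 85)² = -9*233² = -9*54289 = -488601)
D = -3399/707 (D = (-37384 + 16990)/(28894 - 24652) = -20394/4242 = -20394*1/4242 = -3399/707 ≈ -4.8076)
Z/D = -488601/(-3399/707) = -488601*(-707/3399) = 115146969/1133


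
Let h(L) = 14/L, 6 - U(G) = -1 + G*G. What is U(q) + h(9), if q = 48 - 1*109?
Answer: -33412/9 ≈ -3712.4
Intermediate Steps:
q = -61 (q = 48 - 109 = -61)
U(G) = 7 - G**2 (U(G) = 6 - (-1 + G*G) = 6 - (-1 + G**2) = 6 + (1 - G**2) = 7 - G**2)
U(q) + h(9) = (7 - 1*(-61)**2) + 14/9 = (7 - 1*3721) + 14*(1/9) = (7 - 3721) + 14/9 = -3714 + 14/9 = -33412/9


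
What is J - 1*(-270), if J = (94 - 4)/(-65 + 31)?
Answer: 4545/17 ≈ 267.35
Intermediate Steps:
J = -45/17 (J = 90/(-34) = 90*(-1/34) = -45/17 ≈ -2.6471)
J - 1*(-270) = -45/17 - 1*(-270) = -45/17 + 270 = 4545/17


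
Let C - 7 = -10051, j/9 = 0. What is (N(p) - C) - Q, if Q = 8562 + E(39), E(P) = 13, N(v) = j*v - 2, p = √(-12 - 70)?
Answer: 1467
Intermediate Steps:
j = 0 (j = 9*0 = 0)
C = -10044 (C = 7 - 10051 = -10044)
p = I*√82 (p = √(-82) = I*√82 ≈ 9.0554*I)
N(v) = -2 (N(v) = 0*v - 2 = 0 - 2 = -2)
Q = 8575 (Q = 8562 + 13 = 8575)
(N(p) - C) - Q = (-2 - 1*(-10044)) - 1*8575 = (-2 + 10044) - 8575 = 10042 - 8575 = 1467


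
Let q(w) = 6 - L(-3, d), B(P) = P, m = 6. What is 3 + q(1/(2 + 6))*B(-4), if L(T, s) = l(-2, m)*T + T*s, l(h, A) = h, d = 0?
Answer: 3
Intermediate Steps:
L(T, s) = -2*T + T*s
q(w) = 0 (q(w) = 6 - (-3)*(-2 + 0) = 6 - (-3)*(-2) = 6 - 1*6 = 6 - 6 = 0)
3 + q(1/(2 + 6))*B(-4) = 3 + 0*(-4) = 3 + 0 = 3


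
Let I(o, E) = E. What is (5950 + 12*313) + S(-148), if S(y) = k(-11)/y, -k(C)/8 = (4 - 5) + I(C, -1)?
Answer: 359118/37 ≈ 9705.9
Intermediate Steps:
k(C) = 16 (k(C) = -8*((4 - 5) - 1) = -8*(-1 - 1) = -8*(-2) = 16)
S(y) = 16/y
(5950 + 12*313) + S(-148) = (5950 + 12*313) + 16/(-148) = (5950 + 3756) + 16*(-1/148) = 9706 - 4/37 = 359118/37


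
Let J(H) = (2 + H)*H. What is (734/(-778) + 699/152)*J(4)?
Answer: 648381/7391 ≈ 87.726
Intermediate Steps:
J(H) = H*(2 + H)
(734/(-778) + 699/152)*J(4) = (734/(-778) + 699/152)*(4*(2 + 4)) = (734*(-1/778) + 699*(1/152))*(4*6) = (-367/389 + 699/152)*24 = (216127/59128)*24 = 648381/7391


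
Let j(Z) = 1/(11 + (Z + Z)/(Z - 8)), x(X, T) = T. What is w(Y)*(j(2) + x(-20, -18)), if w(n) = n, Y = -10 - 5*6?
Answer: 22200/31 ≈ 716.13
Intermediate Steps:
Y = -40 (Y = -10 - 30 = -40)
j(Z) = 1/(11 + 2*Z/(-8 + Z)) (j(Z) = 1/(11 + (2*Z)/(-8 + Z)) = 1/(11 + 2*Z/(-8 + Z)))
w(Y)*(j(2) + x(-20, -18)) = -40*((-8 + 2)/(-88 + 13*2) - 18) = -40*(-6/(-88 + 26) - 18) = -40*(-6/(-62) - 18) = -40*(-1/62*(-6) - 18) = -40*(3/31 - 18) = -40*(-555/31) = 22200/31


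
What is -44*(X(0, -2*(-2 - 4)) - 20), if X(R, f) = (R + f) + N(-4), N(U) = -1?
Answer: 396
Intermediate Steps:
X(R, f) = -1 + R + f (X(R, f) = (R + f) - 1 = -1 + R + f)
-44*(X(0, -2*(-2 - 4)) - 20) = -44*((-1 + 0 - 2*(-2 - 4)) - 20) = -44*((-1 + 0 - 2*(-6)) - 20) = -44*((-1 + 0 + 12) - 20) = -44*(11 - 20) = -44*(-9) = 396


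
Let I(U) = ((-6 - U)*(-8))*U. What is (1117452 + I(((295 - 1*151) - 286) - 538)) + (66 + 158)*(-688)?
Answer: 4629900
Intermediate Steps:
I(U) = U*(48 + 8*U) (I(U) = (48 + 8*U)*U = U*(48 + 8*U))
(1117452 + I(((295 - 1*151) - 286) - 538)) + (66 + 158)*(-688) = (1117452 + 8*(((295 - 1*151) - 286) - 538)*(6 + (((295 - 1*151) - 286) - 538))) + (66 + 158)*(-688) = (1117452 + 8*(((295 - 151) - 286) - 538)*(6 + (((295 - 151) - 286) - 538))) + 224*(-688) = (1117452 + 8*((144 - 286) - 538)*(6 + ((144 - 286) - 538))) - 154112 = (1117452 + 8*(-142 - 538)*(6 + (-142 - 538))) - 154112 = (1117452 + 8*(-680)*(6 - 680)) - 154112 = (1117452 + 8*(-680)*(-674)) - 154112 = (1117452 + 3666560) - 154112 = 4784012 - 154112 = 4629900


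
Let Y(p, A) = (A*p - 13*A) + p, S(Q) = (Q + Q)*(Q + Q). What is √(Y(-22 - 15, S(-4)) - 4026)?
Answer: 3*I*√807 ≈ 85.223*I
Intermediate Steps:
S(Q) = 4*Q² (S(Q) = (2*Q)*(2*Q) = 4*Q²)
Y(p, A) = p - 13*A + A*p (Y(p, A) = (-13*A + A*p) + p = p - 13*A + A*p)
√(Y(-22 - 15, S(-4)) - 4026) = √(((-22 - 15) - 52*(-4)² + (4*(-4)²)*(-22 - 15)) - 4026) = √((-37 - 52*16 + (4*16)*(-37)) - 4026) = √((-37 - 13*64 + 64*(-37)) - 4026) = √((-37 - 832 - 2368) - 4026) = √(-3237 - 4026) = √(-7263) = 3*I*√807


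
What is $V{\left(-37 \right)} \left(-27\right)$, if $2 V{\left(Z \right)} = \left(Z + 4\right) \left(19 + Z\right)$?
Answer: $-8019$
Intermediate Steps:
$V{\left(Z \right)} = \frac{\left(4 + Z\right) \left(19 + Z\right)}{2}$ ($V{\left(Z \right)} = \frac{\left(Z + 4\right) \left(19 + Z\right)}{2} = \frac{\left(4 + Z\right) \left(19 + Z\right)}{2}$)
$V{\left(-37 \right)} \left(-27\right) = \left(38 + \frac{\left(-37\right)^{2}}{2} + \frac{23}{2} \left(-37\right)\right) \left(-27\right) = \left(38 + \frac{1}{2} \cdot 1369 - \frac{851}{2}\right) \left(-27\right) = \left(38 + \frac{1369}{2} - \frac{851}{2}\right) \left(-27\right) = 297 \left(-27\right) = -8019$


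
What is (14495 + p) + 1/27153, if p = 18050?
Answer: 883694386/27153 ≈ 32545.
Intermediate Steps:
(14495 + p) + 1/27153 = (14495 + 18050) + 1/27153 = 32545 + 1/27153 = 883694386/27153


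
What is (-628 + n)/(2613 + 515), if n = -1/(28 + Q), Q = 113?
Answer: -88549/441048 ≈ -0.20077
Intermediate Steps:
n = -1/141 (n = -1/(28 + 113) = -1/141 ≈ -0.0070922)
(-628 + n)/(2613 + 515) = (-628 - 1/141)/(2613 + 515) = -88549/141/3128 = -88549/141*1/3128 = -88549/441048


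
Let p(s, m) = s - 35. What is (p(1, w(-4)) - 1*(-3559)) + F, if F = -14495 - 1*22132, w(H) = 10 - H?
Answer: -33102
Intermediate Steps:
p(s, m) = -35 + s
F = -36627 (F = -14495 - 22132 = -36627)
(p(1, w(-4)) - 1*(-3559)) + F = ((-35 + 1) - 1*(-3559)) - 36627 = (-34 + 3559) - 36627 = 3525 - 36627 = -33102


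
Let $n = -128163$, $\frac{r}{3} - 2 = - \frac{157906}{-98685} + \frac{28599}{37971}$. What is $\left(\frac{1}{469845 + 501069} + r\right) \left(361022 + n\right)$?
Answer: $\frac{136593483923338159883}{44915777810190} \approx 3.0411 \cdot 10^{6}$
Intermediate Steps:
$r = \frac{1812497479}{138784005}$ ($r = 6 + 3 \left(- \frac{157906}{-98685} + \frac{28599}{37971}\right) = 6 + 3 \left(\left(-157906\right) \left(- \frac{1}{98685}\right) + 28599 \cdot \frac{1}{37971}\right) = 6 + 3 \left(\frac{157906}{98685} + \frac{9533}{12657}\right) = 6 + 3 \cdot \frac{979793449}{416352015} = 6 + \frac{979793449}{138784005} = \frac{1812497479}{138784005} \approx 13.06$)
$\left(\frac{1}{469845 + 501069} + r\right) \left(361022 + n\right) = \left(\frac{1}{469845 + 501069} + \frac{1812497479}{138784005}\right) \left(361022 - 128163\right) = \left(\frac{1}{970914} + \frac{1812497479}{138784005}\right) 232859 = \frac{586593105369937}{44915777810190} \cdot 232859 = \frac{136593483923338159883}{44915777810190}$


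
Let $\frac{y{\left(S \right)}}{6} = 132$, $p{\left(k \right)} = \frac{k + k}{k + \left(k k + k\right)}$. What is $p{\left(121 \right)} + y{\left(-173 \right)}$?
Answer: $\frac{97418}{123} \approx 792.02$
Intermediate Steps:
$p{\left(k \right)} = \frac{2 k}{k^{2} + 2 k}$ ($p{\left(k \right)} = \frac{2 k}{k + \left(k^{2} + k\right)} = \frac{2 k}{k + \left(k + k^{2}\right)} = \frac{2 k}{k^{2} + 2 k}$)
$y{\left(S \right)} = 792$ ($y{\left(S \right)} = 6 \cdot 132 = 792$)
$p{\left(121 \right)} + y{\left(-173 \right)} = \frac{2}{2 + 121} + 792 = \frac{2}{123} + 792 = \frac{97418}{123}$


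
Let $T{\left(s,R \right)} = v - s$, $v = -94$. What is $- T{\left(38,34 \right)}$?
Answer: $132$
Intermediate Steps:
$T{\left(s,R \right)} = -94 - s$
$- T{\left(38,34 \right)} = - (-94 - 38) = \left(-1\right) \left(-132\right) = 132$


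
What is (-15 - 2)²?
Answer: 289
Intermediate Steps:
(-15 - 2)² = (-17)² = 289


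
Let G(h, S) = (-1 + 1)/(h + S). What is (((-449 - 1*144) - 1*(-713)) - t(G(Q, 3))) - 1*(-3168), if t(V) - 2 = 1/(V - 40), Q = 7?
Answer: 131441/40 ≈ 3286.0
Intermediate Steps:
G(h, S) = 0 (G(h, S) = 0/(S + h) = 0)
t(V) = 2 + 1/(-40 + V) (t(V) = 2 + 1/(V - 40) = 2 + 1/(-40 + V))
(((-449 - 1*144) - 1*(-713)) - t(G(Q, 3))) - 1*(-3168) = (((-449 - 1*144) - 1*(-713)) - (-79 + 2*0)/(-40 + 0)) - 1*(-3168) = (((-449 - 144) + 713) - (-79 + 0)/(-40)) + 3168 = ((-593 + 713) - (-1)*(-79)/40) + 3168 = (120 - 1*79/40) + 3168 = (120 - 79/40) + 3168 = 4721/40 + 3168 = 131441/40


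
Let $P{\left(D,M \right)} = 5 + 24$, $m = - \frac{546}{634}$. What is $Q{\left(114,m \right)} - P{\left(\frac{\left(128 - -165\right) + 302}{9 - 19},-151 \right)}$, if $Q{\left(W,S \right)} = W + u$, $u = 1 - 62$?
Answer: $24$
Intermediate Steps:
$u = -61$
$m = - \frac{273}{317}$ ($m = \left(-546\right) \frac{1}{634} = - \frac{273}{317} \approx -0.8612$)
$P{\left(D,M \right)} = 29$
$Q{\left(W,S \right)} = -61 + W$ ($Q{\left(W,S \right)} = W - 61 = -61 + W$)
$Q{\left(114,m \right)} - P{\left(\frac{\left(128 - -165\right) + 302}{9 - 19},-151 \right)} = \left(-61 + 114\right) - 29 = 53 - 29 = 24$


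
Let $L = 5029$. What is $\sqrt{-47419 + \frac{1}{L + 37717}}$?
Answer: $\frac{i \sqrt{86644969605458}}{42746} \approx 217.76 i$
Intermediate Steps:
$\sqrt{-47419 + \frac{1}{L + 37717}} = \sqrt{-47419 + \frac{1}{5029 + 37717}} = \sqrt{-47419 + \frac{1}{42746}} = \sqrt{- \frac{2026972573}{42746}} = \frac{i \sqrt{86644969605458}}{42746}$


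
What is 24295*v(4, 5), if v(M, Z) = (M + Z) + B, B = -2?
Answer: 170065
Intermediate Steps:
v(M, Z) = -2 + M + Z (v(M, Z) = (M + Z) - 2 = -2 + M + Z)
24295*v(4, 5) = 24295*(-2 + 4 + 5) = 24295*7 = 170065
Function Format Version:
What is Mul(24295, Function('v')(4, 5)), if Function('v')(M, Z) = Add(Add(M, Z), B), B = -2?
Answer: 170065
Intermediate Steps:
Function('v')(M, Z) = Add(-2, M, Z) (Function('v')(M, Z) = Add(Add(M, Z), -2) = Add(-2, M, Z))
Mul(24295, Function('v')(4, 5)) = Mul(24295, Add(-2, 4, 5)) = Mul(24295, 7) = 170065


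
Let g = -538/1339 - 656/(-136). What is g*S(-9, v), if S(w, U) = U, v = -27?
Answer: -2717604/22763 ≈ -119.39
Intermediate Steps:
g = 100652/22763 (g = -538*1/1339 - 656*(-1/136) = -538/1339 + 82/17 = 100652/22763 ≈ 4.4217)
g*S(-9, v) = (100652/22763)*(-27) = -2717604/22763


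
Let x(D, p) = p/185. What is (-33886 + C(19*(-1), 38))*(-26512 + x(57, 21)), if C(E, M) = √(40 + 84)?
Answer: 166200630314/185 - 9809398*√31/185 ≈ 8.9809e+8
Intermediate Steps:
x(D, p) = p/185 (x(D, p) = p*(1/185) = p/185)
C(E, M) = 2*√31 (C(E, M) = √124 = 2*√31)
(-33886 + C(19*(-1), 38))*(-26512 + x(57, 21)) = (-33886 + 2*√31)*(-26512 + (1/185)*21) = (-33886 + 2*√31)*(-26512 + 21/185) = (-33886 + 2*√31)*(-4904699/185) = 166200630314/185 - 9809398*√31/185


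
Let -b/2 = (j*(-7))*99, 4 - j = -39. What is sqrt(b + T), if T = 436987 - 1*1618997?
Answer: 2*I*sqrt(280603) ≈ 1059.4*I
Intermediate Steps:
j = 43 (j = 4 - 1*(-39) = 4 + 39 = 43)
T = -1182010 (T = 436987 - 1618997 = -1182010)
b = 59598 (b = -2*43*(-7)*99 = -(-602)*99 = -2*(-29799) = 59598)
sqrt(b + T) = sqrt(59598 - 1182010) = sqrt(-1122412) = 2*I*sqrt(280603)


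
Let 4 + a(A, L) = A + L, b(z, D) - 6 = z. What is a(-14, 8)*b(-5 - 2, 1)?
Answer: 10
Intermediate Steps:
b(z, D) = 6 + z
a(A, L) = -4 + A + L (a(A, L) = -4 + (A + L) = -4 + A + L)
a(-14, 8)*b(-5 - 2, 1) = (-4 - 14 + 8)*(6 + (-5 - 2)) = -10*(6 - 7) = -10*(-1) = 10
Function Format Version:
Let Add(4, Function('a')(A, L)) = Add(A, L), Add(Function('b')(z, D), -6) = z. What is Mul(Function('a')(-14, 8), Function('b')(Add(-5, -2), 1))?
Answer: 10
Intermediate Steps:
Function('b')(z, D) = Add(6, z)
Function('a')(A, L) = Add(-4, A, L) (Function('a')(A, L) = Add(-4, Add(A, L)) = Add(-4, A, L))
Mul(Function('a')(-14, 8), Function('b')(Add(-5, -2), 1)) = Mul(Add(-4, -14, 8), Add(6, Add(-5, -2))) = Mul(-10, Add(6, -7)) = Mul(-10, -1) = 10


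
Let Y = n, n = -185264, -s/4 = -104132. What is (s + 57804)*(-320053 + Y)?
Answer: -239688023244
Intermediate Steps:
s = 416528 (s = -4*(-104132) = 416528)
Y = -185264
(s + 57804)*(-320053 + Y) = (416528 + 57804)*(-320053 - 185264) = 474332*(-505317) = -239688023244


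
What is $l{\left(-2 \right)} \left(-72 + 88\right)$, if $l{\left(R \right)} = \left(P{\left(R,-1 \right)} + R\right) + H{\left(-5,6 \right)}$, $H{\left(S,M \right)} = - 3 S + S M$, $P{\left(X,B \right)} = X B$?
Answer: $-240$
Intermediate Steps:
$P{\left(X,B \right)} = B X$
$H{\left(S,M \right)} = - 3 S + M S$
$l{\left(R \right)} = -15$ ($l{\left(R \right)} = \left(- R + R\right) - 5 \left(-3 + 6\right) = 0 - 15 = -15$)
$l{\left(-2 \right)} \left(-72 + 88\right) = - 15 \left(-72 + 88\right) = \left(-15\right) 16 = -240$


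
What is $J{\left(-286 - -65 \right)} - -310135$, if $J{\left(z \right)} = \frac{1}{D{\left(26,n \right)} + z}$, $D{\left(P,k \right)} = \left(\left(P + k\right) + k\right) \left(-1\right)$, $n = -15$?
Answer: $\frac{67299294}{217} \approx 3.1014 \cdot 10^{5}$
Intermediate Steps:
$D{\left(P,k \right)} = - P - 2 k$ ($D{\left(P,k \right)} = \left(P + 2 k\right) \left(-1\right) = - P - 2 k$)
$J{\left(z \right)} = \frac{1}{4 + z}$ ($J{\left(z \right)} = \frac{1}{\left(\left(-1\right) 26 - -30\right) + z} = \frac{1}{\left(-26 + 30\right) + z} = \frac{1}{4 + z}$)
$J{\left(-286 - -65 \right)} - -310135 = \frac{1}{4 - 221} - -310135 = \frac{1}{4 + \left(-286 + 65\right)} + 310135 = \frac{1}{4 - 221} + 310135 = \frac{1}{-217} + 310135 = - \frac{1}{217} + 310135 = \frac{67299294}{217}$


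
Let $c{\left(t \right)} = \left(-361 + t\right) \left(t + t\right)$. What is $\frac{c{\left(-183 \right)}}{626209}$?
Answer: $\frac{199104}{626209} \approx 0.31795$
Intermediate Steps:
$c{\left(t \right)} = 2 t \left(-361 + t\right)$ ($c{\left(t \right)} = \left(-361 + t\right) 2 t = 2 t \left(-361 + t\right)$)
$\frac{c{\left(-183 \right)}}{626209} = \frac{2 \left(-183\right) \left(-361 - 183\right)}{626209} = 2 \left(-183\right) \left(-544\right) \frac{1}{626209} = 199104 \cdot \frac{1}{626209} = \frac{199104}{626209}$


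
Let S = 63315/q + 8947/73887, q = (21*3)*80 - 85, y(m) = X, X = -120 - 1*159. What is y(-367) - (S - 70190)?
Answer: 5118079932929/73222017 ≈ 69898.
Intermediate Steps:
X = -279 (X = -120 - 159 = -279)
y(m) = -279
q = 4955 (q = 63*80 - 85 = 5040 - 85 = 4955)
S = 944497558/73222017 (S = 63315/4955 + 8947/73887 = 63315*(1/4955) + 8947*(1/73887) = 12663/991 + 8947/73887 = 944497558/73222017 ≈ 12.899)
y(-367) - (S - 70190) = -279 - (944497558/73222017 - 70190) = -279 - 1*(-5138508875672/73222017) = -279 + 5138508875672/73222017 = 5118079932929/73222017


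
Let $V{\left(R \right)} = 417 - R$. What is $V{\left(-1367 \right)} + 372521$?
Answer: $374305$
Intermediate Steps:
$V{\left(-1367 \right)} + 372521 = \left(417 - -1367\right) + 372521 = \left(417 + 1367\right) + 372521 = 1784 + 372521 = 374305$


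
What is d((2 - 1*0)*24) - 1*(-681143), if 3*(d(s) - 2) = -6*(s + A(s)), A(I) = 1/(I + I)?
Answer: 32690351/48 ≈ 6.8105e+5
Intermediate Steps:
A(I) = 1/(2*I)
d(s) = 2 - 1/s - 2*s (d(s) = 2 + (-6*(s + 1/(2*s)))/3 = 2 + (-6*s - 3/s)/3 = 2 + (-1/s - 2*s) = 2 - 1/s - 2*s)
d((2 - 1*0)*24) - 1*(-681143) = (2 - 1/((2 - 1*0)*24) - 2*(2 - 1*0)*24) - 1*(-681143) = (2 - 1/((2 + 0)*24) - 2*(2 + 0)*24) + 681143 = (2 - 1/(2*24) - 4*24) + 681143 = (2 - 1/48 - 2*48) + 681143 = (2 - 1*1/48 - 96) + 681143 = (2 - 1/48 - 96) + 681143 = -4513/48 + 681143 = 32690351/48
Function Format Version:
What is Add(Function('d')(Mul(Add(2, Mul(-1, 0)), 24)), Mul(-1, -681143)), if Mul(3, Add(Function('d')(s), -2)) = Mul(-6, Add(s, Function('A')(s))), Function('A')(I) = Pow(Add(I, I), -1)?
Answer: Rational(32690351, 48) ≈ 6.8105e+5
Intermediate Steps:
Function('A')(I) = Mul(Rational(1, 2), Pow(I, -1)) (Function('A')(I) = Pow(Mul(2, I), -1) = Mul(Rational(1, 2), Pow(I, -1)))
Function('d')(s) = Add(2, Mul(-1, Pow(s, -1)), Mul(-2, s)) (Function('d')(s) = Add(2, Mul(Rational(1, 3), Mul(-6, Add(s, Mul(Rational(1, 2), Pow(s, -1)))))) = Add(2, Mul(Rational(1, 3), Add(Mul(-6, s), Mul(-3, Pow(s, -1))))) = Add(2, Add(Mul(-1, Pow(s, -1)), Mul(-2, s))) = Add(2, Mul(-1, Pow(s, -1)), Mul(-2, s)))
Add(Function('d')(Mul(Add(2, Mul(-1, 0)), 24)), Mul(-1, -681143)) = Add(Add(2, Mul(-1, Pow(Mul(Add(2, Mul(-1, 0)), 24), -1)), Mul(-2, Mul(Add(2, Mul(-1, 0)), 24))), Mul(-1, -681143)) = Add(Add(2, Mul(-1, Pow(Mul(Add(2, 0), 24), -1)), Mul(-2, Mul(Add(2, 0), 24))), 681143) = Add(Add(2, Mul(-1, Pow(Mul(2, 24), -1)), Mul(-2, Mul(2, 24))), 681143) = Add(Add(2, Mul(-1, Pow(48, -1)), Mul(-2, 48)), 681143) = Add(Add(2, Mul(-1, Rational(1, 48)), -96), 681143) = Add(Add(2, Rational(-1, 48), -96), 681143) = Add(Rational(-4513, 48), 681143) = Rational(32690351, 48)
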